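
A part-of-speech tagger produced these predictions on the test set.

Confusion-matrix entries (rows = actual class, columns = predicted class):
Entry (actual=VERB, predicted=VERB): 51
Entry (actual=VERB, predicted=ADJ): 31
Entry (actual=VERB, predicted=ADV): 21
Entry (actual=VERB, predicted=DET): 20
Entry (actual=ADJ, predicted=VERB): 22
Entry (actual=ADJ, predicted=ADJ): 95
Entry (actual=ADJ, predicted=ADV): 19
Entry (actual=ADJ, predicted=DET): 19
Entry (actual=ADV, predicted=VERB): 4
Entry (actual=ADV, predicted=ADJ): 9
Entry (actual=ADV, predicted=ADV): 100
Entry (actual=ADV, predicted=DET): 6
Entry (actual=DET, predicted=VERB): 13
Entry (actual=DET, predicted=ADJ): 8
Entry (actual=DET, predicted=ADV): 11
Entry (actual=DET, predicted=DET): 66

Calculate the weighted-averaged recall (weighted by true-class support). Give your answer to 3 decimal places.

0.630

Per-class recall (TP/(TP+FN)):
  VERB: TP=51, FN=31+21+20=72 → 51/123 = 0.4146
  ADJ: TP=95, FN=22+19+19=60 → 95/155 = 0.6129
  ADV: TP=100, FN=4+9+6=19 → 100/119 = 0.8403
  DET: TP=66, FN=13+8+11=32 → 66/98 = 0.6735
Weighted-recall = Σ (supportᵢ/N)·recallᵢ with N=495: (123/495)·0.4146 + (155/495)·0.6129 + (119/495)·0.8403 + (98/495)·0.6735 = 0.630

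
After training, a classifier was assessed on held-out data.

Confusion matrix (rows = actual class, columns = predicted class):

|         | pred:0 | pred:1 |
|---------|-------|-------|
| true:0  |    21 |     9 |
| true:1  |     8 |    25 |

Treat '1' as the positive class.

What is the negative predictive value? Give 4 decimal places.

NPV = TN/(TN+FN) = 21/(21+8) = 0.7241

0.7241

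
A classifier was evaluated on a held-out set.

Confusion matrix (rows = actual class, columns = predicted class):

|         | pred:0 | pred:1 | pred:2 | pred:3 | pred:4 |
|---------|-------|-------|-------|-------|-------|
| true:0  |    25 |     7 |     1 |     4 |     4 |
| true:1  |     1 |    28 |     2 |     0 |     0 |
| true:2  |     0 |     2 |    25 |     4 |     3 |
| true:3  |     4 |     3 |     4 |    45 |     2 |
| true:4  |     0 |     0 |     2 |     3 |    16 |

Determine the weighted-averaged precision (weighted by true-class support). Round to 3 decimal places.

Per-class precision (TP/(TP+FP)):
  0: TP=25, FP=1+0+4+0=5 → 25/30 = 0.8333
  1: TP=28, FP=7+2+3+0=12 → 28/40 = 0.7000
  2: TP=25, FP=1+2+4+2=9 → 25/34 = 0.7353
  3: TP=45, FP=4+0+4+3=11 → 45/56 = 0.8036
  4: TP=16, FP=4+0+3+2=9 → 16/25 = 0.6400
Weighted-precision = Σ (supportᵢ/N)·precisionᵢ with N=185: (41/185)·0.8333 + (31/185)·0.7000 + (34/185)·0.7353 + (58/185)·0.8036 + (21/185)·0.6400 = 0.762

0.762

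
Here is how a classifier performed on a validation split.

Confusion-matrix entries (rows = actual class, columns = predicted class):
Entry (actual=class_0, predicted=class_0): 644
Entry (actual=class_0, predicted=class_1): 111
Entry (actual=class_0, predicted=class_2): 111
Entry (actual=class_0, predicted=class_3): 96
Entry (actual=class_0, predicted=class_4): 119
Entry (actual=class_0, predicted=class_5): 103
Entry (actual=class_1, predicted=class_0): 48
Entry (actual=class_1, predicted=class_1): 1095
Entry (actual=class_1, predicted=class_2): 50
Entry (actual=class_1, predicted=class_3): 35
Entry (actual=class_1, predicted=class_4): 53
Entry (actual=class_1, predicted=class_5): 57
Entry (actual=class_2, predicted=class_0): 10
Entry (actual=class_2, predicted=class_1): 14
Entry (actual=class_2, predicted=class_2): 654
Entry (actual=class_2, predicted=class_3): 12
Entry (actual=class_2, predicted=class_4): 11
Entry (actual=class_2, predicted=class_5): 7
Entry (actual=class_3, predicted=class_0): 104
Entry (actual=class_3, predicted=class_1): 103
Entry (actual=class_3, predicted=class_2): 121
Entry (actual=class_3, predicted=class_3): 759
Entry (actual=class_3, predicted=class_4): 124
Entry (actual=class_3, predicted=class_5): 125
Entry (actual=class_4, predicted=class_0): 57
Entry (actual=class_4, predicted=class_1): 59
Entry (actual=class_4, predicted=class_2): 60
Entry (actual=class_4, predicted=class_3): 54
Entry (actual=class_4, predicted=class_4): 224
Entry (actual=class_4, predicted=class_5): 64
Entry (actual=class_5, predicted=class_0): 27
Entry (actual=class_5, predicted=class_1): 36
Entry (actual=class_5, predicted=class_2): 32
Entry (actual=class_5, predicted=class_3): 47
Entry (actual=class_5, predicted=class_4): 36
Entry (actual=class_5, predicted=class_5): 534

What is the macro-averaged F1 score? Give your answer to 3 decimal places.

0.650

Per-class F1 score (2·TP/(2·TP+FP+FN)):
  class_0: TP=644, FP=48+10+104+57+27=246, FN=111+111+96+119+103=540 → 1288/2074 = 0.6210
  class_1: TP=1095, FP=111+14+103+59+36=323, FN=48+50+35+53+57=243 → 2190/2756 = 0.7946
  class_2: TP=654, FP=111+50+121+60+32=374, FN=10+14+12+11+7=54 → 1308/1736 = 0.7535
  class_3: TP=759, FP=96+35+12+54+47=244, FN=104+103+121+124+125=577 → 1518/2339 = 0.6490
  class_4: TP=224, FP=119+53+11+124+36=343, FN=57+59+60+54+64=294 → 448/1085 = 0.4129
  class_5: TP=534, FP=103+57+7+125+64=356, FN=27+36+32+47+36=178 → 1068/1602 = 0.6667
Macro-F1 score = mean = (0.6210 + 0.7946 + 0.7535 + 0.6490 + 0.4129 + 0.6667) / 6 = 0.650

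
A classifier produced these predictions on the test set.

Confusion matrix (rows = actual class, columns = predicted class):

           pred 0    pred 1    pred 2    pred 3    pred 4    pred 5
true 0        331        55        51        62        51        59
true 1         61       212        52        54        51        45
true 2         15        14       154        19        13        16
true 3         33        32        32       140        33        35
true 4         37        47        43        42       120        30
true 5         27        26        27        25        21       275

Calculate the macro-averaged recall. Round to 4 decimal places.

Per-class recall (TP/(TP+FN)):
  0: TP=331, FN=55+51+62+51+59=278 → 331/609 = 0.54351
  1: TP=212, FN=61+52+54+51+45=263 → 212/475 = 0.44632
  2: TP=154, FN=15+14+19+13+16=77 → 154/231 = 0.66667
  3: TP=140, FN=33+32+32+33+35=165 → 140/305 = 0.45902
  4: TP=120, FN=37+47+43+42+30=199 → 120/319 = 0.37618
  5: TP=275, FN=27+26+27+25+21=126 → 275/401 = 0.68579
Macro-recall = mean = (0.54351 + 0.44632 + 0.66667 + 0.45902 + 0.37618 + 0.68579) / 6 = 0.5296

0.5296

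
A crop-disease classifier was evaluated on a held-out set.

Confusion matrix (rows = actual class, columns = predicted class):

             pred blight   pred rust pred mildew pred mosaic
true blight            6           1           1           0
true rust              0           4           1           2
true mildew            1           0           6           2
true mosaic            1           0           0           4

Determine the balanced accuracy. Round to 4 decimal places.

Balanced accuracy = mean of per-class recall.
  blight: recall = 6/8 = 0.75000
  rust: recall = 4/7 = 0.57143
  mildew: recall = 6/9 = 0.66667
  mosaic: recall = 4/5 = 0.80000
Mean = (0.75000 + 0.57143 + 0.66667 + 0.80000) / 4 = 0.6970

0.6970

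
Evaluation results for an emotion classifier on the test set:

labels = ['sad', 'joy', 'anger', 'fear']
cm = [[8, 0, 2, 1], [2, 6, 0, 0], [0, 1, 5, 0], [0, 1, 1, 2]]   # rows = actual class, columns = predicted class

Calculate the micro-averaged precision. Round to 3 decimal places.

0.724

Micro-averaging pools counts across classes: ΣTP=21, ΣFP=8, ΣFN=8.
Micro-precision = TP/(TP+FP) on pooled counts = 0.724 (equals overall accuracy in single-label multiclass).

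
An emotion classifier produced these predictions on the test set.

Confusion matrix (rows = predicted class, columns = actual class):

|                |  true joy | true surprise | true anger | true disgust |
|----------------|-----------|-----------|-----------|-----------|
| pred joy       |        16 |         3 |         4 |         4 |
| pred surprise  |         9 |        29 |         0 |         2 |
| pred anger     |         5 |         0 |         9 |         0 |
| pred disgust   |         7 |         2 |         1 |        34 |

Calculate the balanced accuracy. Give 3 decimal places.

0.695

Balanced accuracy = mean of per-class recall.
  joy: recall = 16/37 = 0.4324
  surprise: recall = 29/34 = 0.8529
  anger: recall = 9/14 = 0.6429
  disgust: recall = 34/40 = 0.8500
Mean = (0.4324 + 0.8529 + 0.6429 + 0.8500) / 4 = 0.695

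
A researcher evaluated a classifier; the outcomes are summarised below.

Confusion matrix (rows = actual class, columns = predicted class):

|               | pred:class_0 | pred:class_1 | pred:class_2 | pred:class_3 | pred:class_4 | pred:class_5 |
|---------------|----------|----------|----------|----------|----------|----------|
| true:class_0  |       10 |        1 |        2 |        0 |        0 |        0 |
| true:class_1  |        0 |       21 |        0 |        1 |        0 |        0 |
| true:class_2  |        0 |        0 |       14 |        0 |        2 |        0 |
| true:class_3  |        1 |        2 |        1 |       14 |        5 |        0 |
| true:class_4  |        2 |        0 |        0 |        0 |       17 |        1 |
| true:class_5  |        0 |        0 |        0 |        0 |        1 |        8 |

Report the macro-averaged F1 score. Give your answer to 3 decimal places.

0.819

Per-class F1 score (2·TP/(2·TP+FP+FN)):
  class_0: TP=10, FP=0+0+1+2+0=3, FN=1+2+0+0+0=3 → 20/26 = 0.7692
  class_1: TP=21, FP=1+0+2+0+0=3, FN=0+0+1+0+0=1 → 42/46 = 0.9130
  class_2: TP=14, FP=2+0+1+0+0=3, FN=0+0+0+2+0=2 → 28/33 = 0.8485
  class_3: TP=14, FP=0+1+0+0+0=1, FN=1+2+1+5+0=9 → 28/38 = 0.7368
  class_4: TP=17, FP=0+0+2+5+1=8, FN=2+0+0+0+1=3 → 34/45 = 0.7556
  class_5: TP=8, FP=0+0+0+0+1=1, FN=0+0+0+0+1=1 → 16/18 = 0.8889
Macro-F1 score = mean = (0.7692 + 0.9130 + 0.8485 + 0.7368 + 0.7556 + 0.8889) / 6 = 0.819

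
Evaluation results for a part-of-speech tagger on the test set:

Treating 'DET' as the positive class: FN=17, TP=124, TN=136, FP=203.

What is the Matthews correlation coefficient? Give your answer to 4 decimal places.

MCC = (TP·TN − FP·FN) / √((TP+FP)(TP+FN)(TN+FP)(TN+FN))
Numerator = 124·136 − 203·17 = 13413
Denominator = √(327·141·339·153) = √2391431769 = 48902.2675
MCC = 13413 / 48902.2675 = 0.2743

0.2743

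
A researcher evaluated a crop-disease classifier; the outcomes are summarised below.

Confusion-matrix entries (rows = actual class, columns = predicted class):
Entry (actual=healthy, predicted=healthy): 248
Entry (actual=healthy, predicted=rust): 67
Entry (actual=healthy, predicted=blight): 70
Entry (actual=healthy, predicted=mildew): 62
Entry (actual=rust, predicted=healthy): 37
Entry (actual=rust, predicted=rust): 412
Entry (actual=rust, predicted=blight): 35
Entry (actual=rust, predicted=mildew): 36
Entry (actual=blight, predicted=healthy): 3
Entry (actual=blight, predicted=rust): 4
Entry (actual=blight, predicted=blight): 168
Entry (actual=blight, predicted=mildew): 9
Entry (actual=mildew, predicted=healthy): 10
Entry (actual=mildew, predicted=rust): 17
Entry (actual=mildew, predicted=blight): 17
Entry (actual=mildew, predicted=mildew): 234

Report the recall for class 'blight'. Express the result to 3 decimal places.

Take TP from the diagonal, FP from the rest of the 'blight' prediction marginal, FN from the rest of the 'blight' actual marginal.
recall = TP/(TP+FN).
blight: TP=168, FN=3+4+9=16 → 168/184 = 0.9130

0.913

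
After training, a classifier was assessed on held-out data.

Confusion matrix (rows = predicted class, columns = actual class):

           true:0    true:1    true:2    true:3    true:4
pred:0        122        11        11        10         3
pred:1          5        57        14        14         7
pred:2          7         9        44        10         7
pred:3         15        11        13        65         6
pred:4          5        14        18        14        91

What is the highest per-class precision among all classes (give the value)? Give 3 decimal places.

0.777

Per-class precision (TP/(TP+FP)):
  0: TP=122, FP=11+11+10+3=35 → 122/157 = 0.7771
  1: TP=57, FP=5+14+14+7=40 → 57/97 = 0.5876
  2: TP=44, FP=7+9+10+7=33 → 44/77 = 0.5714
  3: TP=65, FP=15+11+13+6=45 → 65/110 = 0.5909
  4: TP=91, FP=5+14+18+14=51 → 91/142 = 0.6408
Highest is class '0' with precision = 0.777.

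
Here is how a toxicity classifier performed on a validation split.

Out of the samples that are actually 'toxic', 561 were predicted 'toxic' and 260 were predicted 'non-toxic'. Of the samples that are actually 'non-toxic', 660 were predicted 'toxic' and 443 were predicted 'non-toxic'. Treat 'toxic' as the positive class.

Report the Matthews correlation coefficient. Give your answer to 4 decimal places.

0.0872

MCC = (TP·TN − FP·FN) / √((TP+FP)(TP+FN)(TN+FP)(TN+FN))
Numerator = 561·443 − 660·260 = 76923
Denominator = √(1221·821·1103·703) = √777301773369 = 881647.1933
MCC = 76923 / 881647.1933 = 0.0872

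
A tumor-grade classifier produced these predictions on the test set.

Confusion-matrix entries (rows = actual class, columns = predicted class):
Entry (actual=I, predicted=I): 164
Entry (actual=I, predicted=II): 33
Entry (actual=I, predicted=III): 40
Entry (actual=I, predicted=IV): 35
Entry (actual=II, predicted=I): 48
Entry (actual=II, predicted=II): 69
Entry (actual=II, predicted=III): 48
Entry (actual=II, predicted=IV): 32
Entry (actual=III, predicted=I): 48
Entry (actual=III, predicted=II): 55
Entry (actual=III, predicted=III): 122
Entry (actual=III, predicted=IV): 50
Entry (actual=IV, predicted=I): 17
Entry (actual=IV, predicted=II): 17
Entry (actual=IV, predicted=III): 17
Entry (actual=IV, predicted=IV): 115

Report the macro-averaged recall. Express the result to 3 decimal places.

0.522

Per-class recall (TP/(TP+FN)):
  I: TP=164, FN=33+40+35=108 → 164/272 = 0.6029
  II: TP=69, FN=48+48+32=128 → 69/197 = 0.3503
  III: TP=122, FN=48+55+50=153 → 122/275 = 0.4436
  IV: TP=115, FN=17+17+17=51 → 115/166 = 0.6928
Macro-recall = mean = (0.6029 + 0.3503 + 0.4436 + 0.6928) / 4 = 0.522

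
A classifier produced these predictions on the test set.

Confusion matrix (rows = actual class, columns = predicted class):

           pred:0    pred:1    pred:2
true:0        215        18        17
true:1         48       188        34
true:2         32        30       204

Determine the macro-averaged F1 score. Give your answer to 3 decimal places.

0.772

Per-class F1 score (2·TP/(2·TP+FP+FN)):
  0: TP=215, FP=48+32=80, FN=18+17=35 → 430/545 = 0.7890
  1: TP=188, FP=18+30=48, FN=48+34=82 → 376/506 = 0.7431
  2: TP=204, FP=17+34=51, FN=32+30=62 → 408/521 = 0.7831
Macro-F1 score = mean = (0.7890 + 0.7431 + 0.7831) / 3 = 0.772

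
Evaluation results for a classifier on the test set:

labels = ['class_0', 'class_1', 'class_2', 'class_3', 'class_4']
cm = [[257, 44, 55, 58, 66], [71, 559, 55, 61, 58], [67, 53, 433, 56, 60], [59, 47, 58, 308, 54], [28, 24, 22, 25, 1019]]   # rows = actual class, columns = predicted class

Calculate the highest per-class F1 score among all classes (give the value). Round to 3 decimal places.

Per-class F1 score (2·TP/(2·TP+FP+FN)):
  class_0: TP=257, FP=71+67+59+28=225, FN=44+55+58+66=223 → 514/962 = 0.5343
  class_1: TP=559, FP=44+53+47+24=168, FN=71+55+61+58=245 → 1118/1531 = 0.7302
  class_2: TP=433, FP=55+55+58+22=190, FN=67+53+56+60=236 → 866/1292 = 0.6703
  class_3: TP=308, FP=58+61+56+25=200, FN=59+47+58+54=218 → 616/1034 = 0.5957
  class_4: TP=1019, FP=66+58+60+54=238, FN=28+24+22+25=99 → 2038/2375 = 0.8581
Highest is class 'class_4' with F1 score = 0.858.

0.858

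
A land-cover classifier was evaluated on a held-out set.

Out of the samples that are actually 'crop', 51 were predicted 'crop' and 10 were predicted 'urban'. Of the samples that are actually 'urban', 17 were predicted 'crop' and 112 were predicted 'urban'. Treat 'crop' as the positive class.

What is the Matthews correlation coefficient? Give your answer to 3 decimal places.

0.686

MCC = (TP·TN − FP·FN) / √((TP+FP)(TP+FN)(TN+FP)(TN+FN))
Numerator = 51·112 − 17·10 = 5542
Denominator = √(68·61·129·122) = √65281224 = 8079.6797
MCC = 5542 / 8079.6797 = 0.686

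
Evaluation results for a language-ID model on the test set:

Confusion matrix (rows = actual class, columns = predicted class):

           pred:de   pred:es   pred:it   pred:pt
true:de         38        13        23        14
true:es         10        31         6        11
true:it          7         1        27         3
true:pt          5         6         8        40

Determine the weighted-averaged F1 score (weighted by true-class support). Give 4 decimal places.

0.5575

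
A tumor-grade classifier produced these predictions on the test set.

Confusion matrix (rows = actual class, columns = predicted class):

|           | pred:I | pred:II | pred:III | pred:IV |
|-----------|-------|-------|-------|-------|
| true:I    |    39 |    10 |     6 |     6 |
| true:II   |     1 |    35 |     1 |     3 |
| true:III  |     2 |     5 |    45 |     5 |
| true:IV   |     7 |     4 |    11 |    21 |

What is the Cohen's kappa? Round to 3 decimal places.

Observed agreement pₒ = trace/N = 140/201 = 0.6965
Expected agreement pₑ = Σ (rowᵢ·colᵢ)/N² = (61·49 + 40·54 + 57·63 + 43·35)/201² = 0.2536
κ = (pₒ − pₑ)/(1 − pₑ) = (0.6965 − 0.2536)/(1 − 0.2536) = 0.593

0.593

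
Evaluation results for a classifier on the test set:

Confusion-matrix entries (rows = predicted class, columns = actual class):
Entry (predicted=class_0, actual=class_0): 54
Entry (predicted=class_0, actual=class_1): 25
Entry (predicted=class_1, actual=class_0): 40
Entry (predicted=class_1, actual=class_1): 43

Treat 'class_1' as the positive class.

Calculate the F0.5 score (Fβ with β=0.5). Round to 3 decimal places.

0.538

Fβ = (1+β²)·TP / ((1+β²)·TP + β²·FN + FP), with β²=1/4
= 1.25·43 / (1.25·43 + 0.25·25 + 40) = 0.538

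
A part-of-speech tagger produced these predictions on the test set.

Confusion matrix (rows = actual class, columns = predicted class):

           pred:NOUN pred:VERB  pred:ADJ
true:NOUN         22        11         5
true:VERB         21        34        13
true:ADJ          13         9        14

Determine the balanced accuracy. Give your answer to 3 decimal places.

Balanced accuracy = mean of per-class recall.
  NOUN: recall = 22/38 = 0.5789
  VERB: recall = 34/68 = 0.5000
  ADJ: recall = 14/36 = 0.3889
Mean = (0.5789 + 0.5000 + 0.3889) / 3 = 0.489

0.489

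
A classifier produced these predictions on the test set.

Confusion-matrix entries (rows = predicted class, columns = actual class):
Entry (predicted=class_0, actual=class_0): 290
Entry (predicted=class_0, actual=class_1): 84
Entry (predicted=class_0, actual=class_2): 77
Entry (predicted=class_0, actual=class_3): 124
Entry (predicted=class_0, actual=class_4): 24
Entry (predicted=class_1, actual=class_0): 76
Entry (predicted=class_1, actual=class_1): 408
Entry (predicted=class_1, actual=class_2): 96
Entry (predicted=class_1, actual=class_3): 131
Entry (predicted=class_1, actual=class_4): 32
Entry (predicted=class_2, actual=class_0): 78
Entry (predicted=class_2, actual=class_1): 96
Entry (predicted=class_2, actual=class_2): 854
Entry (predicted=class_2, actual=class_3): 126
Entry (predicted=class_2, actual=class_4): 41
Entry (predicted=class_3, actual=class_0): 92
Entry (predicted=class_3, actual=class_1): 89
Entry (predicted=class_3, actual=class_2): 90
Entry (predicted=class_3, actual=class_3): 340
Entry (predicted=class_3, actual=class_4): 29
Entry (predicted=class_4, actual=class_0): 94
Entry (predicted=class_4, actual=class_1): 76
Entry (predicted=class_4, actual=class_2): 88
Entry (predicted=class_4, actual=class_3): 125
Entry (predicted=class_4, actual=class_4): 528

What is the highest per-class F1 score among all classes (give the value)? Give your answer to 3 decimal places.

0.712

Per-class F1 score (2·TP/(2·TP+FP+FN)):
  class_0: TP=290, FP=84+77+124+24=309, FN=76+78+92+94=340 → 580/1229 = 0.4719
  class_1: TP=408, FP=76+96+131+32=335, FN=84+96+89+76=345 → 816/1496 = 0.5455
  class_2: TP=854, FP=78+96+126+41=341, FN=77+96+90+88=351 → 1708/2400 = 0.7117
  class_3: TP=340, FP=92+89+90+29=300, FN=124+131+126+125=506 → 680/1486 = 0.4576
  class_4: TP=528, FP=94+76+88+125=383, FN=24+32+41+29=126 → 1056/1565 = 0.6748
Highest is class 'class_2' with F1 score = 0.712.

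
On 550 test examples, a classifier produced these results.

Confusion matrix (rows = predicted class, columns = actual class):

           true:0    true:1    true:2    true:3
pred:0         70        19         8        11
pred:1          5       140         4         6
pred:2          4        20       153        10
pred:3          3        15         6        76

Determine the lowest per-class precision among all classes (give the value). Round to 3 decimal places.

0.648

Per-class precision (TP/(TP+FP)):
  0: TP=70, FP=19+8+11=38 → 70/108 = 0.6481
  1: TP=140, FP=5+4+6=15 → 140/155 = 0.9032
  2: TP=153, FP=4+20+10=34 → 153/187 = 0.8182
  3: TP=76, FP=3+15+6=24 → 76/100 = 0.7600
Lowest is class '0' with precision = 0.648.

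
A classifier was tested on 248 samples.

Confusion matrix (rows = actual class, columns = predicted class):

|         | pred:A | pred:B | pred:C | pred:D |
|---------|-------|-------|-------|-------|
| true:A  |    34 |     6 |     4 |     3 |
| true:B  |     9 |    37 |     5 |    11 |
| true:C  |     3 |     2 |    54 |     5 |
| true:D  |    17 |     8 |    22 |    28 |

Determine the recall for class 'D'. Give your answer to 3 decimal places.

0.373

Take TP from the diagonal, FP from the rest of the 'D' prediction marginal, FN from the rest of the 'D' actual marginal.
recall = TP/(TP+FN).
D: TP=28, FN=17+8+22=47 → 28/75 = 0.3733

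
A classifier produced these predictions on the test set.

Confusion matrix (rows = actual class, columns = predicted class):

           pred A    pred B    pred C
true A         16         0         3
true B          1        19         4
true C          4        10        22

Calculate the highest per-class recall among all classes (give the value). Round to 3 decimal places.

Per-class recall (TP/(TP+FN)):
  A: TP=16, FN=0+3=3 → 16/19 = 0.8421
  B: TP=19, FN=1+4=5 → 19/24 = 0.7917
  C: TP=22, FN=4+10=14 → 22/36 = 0.6111
Highest is class 'A' with recall = 0.842.

0.842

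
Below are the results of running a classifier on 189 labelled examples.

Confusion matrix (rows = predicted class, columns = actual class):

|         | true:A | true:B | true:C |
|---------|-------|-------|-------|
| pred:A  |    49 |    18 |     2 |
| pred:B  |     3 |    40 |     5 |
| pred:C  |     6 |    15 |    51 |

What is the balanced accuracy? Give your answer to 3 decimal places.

Balanced accuracy = mean of per-class recall.
  A: recall = 49/58 = 0.8448
  B: recall = 40/73 = 0.5479
  C: recall = 51/58 = 0.8793
Mean = (0.8448 + 0.5479 + 0.8793) / 3 = 0.757

0.757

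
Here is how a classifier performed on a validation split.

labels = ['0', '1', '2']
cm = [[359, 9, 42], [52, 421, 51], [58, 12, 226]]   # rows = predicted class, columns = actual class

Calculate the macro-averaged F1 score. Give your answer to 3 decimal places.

0.808

Per-class F1 score (2·TP/(2·TP+FP+FN)):
  0: TP=359, FP=9+42=51, FN=52+58=110 → 718/879 = 0.8168
  1: TP=421, FP=52+51=103, FN=9+12=21 → 842/966 = 0.8716
  2: TP=226, FP=58+12=70, FN=42+51=93 → 452/615 = 0.7350
Macro-F1 score = mean = (0.8168 + 0.8716 + 0.7350) / 3 = 0.808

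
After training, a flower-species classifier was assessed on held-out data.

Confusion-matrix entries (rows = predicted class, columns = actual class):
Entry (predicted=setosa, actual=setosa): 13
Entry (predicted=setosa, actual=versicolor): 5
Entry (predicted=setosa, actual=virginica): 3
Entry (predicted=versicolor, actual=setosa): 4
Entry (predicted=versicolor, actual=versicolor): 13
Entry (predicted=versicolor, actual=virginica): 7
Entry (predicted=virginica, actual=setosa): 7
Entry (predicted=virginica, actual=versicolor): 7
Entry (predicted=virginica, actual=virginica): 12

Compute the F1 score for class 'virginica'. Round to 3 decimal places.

Take TP from the diagonal, FP from the rest of the 'virginica' prediction marginal, FN from the rest of the 'virginica' actual marginal.
F1 score = 2·TP/(2·TP+FP+FN).
virginica: TP=12, FP=7+7=14, FN=3+7=10 → 24/48 = 0.5000

0.500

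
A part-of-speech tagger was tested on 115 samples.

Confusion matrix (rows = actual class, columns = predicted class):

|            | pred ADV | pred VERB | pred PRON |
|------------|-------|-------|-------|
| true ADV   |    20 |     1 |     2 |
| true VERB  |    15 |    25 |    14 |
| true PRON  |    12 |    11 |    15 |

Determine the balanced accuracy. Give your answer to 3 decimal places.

0.576

Balanced accuracy = mean of per-class recall.
  ADV: recall = 20/23 = 0.8696
  VERB: recall = 25/54 = 0.4630
  PRON: recall = 15/38 = 0.3947
Mean = (0.8696 + 0.4630 + 0.3947) / 3 = 0.576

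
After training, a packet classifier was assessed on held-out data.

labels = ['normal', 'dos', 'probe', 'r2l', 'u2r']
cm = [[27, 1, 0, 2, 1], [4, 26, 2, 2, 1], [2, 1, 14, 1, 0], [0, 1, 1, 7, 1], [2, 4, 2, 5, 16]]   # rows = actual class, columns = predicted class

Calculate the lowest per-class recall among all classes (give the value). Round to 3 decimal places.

0.552

Per-class recall (TP/(TP+FN)):
  normal: TP=27, FN=1+0+2+1=4 → 27/31 = 0.8710
  dos: TP=26, FN=4+2+2+1=9 → 26/35 = 0.7429
  probe: TP=14, FN=2+1+1+0=4 → 14/18 = 0.7778
  r2l: TP=7, FN=0+1+1+1=3 → 7/10 = 0.7000
  u2r: TP=16, FN=2+4+2+5=13 → 16/29 = 0.5517
Lowest is class 'u2r' with recall = 0.552.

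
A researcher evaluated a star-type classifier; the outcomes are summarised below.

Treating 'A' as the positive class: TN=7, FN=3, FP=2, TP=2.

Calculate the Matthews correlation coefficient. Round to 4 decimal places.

0.1886

MCC = (TP·TN − FP·FN) / √((TP+FP)(TP+FN)(TN+FP)(TN+FN))
Numerator = 2·7 − 2·3 = 8
Denominator = √(4·5·9·10) = √1800 = 42.4264
MCC = 8 / 42.4264 = 0.1886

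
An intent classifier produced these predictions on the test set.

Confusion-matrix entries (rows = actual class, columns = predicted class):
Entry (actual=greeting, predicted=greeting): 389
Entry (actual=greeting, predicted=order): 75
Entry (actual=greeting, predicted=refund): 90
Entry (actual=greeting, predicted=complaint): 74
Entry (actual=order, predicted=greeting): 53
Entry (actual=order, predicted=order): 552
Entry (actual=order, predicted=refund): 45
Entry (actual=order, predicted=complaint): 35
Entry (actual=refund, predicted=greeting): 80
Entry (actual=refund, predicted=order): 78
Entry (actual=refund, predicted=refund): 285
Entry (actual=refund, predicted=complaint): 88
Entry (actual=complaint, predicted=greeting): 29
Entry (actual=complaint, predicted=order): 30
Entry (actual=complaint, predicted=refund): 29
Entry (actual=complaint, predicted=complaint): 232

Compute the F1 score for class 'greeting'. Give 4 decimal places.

0.6599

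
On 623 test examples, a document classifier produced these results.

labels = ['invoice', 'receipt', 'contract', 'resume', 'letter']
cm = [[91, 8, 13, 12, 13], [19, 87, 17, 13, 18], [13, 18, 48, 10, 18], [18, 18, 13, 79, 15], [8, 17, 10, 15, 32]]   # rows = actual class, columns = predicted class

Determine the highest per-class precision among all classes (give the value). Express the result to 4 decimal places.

0.6124

Per-class precision (TP/(TP+FP)):
  invoice: TP=91, FP=19+13+18+8=58 → 91/149 = 0.61074
  receipt: TP=87, FP=8+18+18+17=61 → 87/148 = 0.58784
  contract: TP=48, FP=13+17+13+10=53 → 48/101 = 0.47525
  resume: TP=79, FP=12+13+10+15=50 → 79/129 = 0.61240
  letter: TP=32, FP=13+18+18+15=64 → 32/96 = 0.33333
Highest is class 'resume' with precision = 0.6124.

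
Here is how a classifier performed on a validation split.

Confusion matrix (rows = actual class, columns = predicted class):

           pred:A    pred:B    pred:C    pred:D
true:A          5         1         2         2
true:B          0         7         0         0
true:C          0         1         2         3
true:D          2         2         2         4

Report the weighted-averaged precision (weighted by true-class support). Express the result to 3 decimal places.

0.547

Per-class precision (TP/(TP+FP)):
  A: TP=5, FP=0+0+2=2 → 5/7 = 0.7143
  B: TP=7, FP=1+1+2=4 → 7/11 = 0.6364
  C: TP=2, FP=2+0+2=4 → 2/6 = 0.3333
  D: TP=4, FP=2+0+3=5 → 4/9 = 0.4444
Weighted-precision = Σ (supportᵢ/N)·precisionᵢ with N=33: (10/33)·0.7143 + (7/33)·0.6364 + (6/33)·0.3333 + (10/33)·0.4444 = 0.547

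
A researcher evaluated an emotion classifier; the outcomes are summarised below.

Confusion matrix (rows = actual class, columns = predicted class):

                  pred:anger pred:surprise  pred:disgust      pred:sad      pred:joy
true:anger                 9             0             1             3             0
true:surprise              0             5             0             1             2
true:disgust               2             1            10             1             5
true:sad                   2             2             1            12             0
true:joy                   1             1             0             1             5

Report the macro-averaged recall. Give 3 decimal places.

0.635

Per-class recall (TP/(TP+FN)):
  anger: TP=9, FN=0+1+3+0=4 → 9/13 = 0.6923
  surprise: TP=5, FN=0+0+1+2=3 → 5/8 = 0.6250
  disgust: TP=10, FN=2+1+1+5=9 → 10/19 = 0.5263
  sad: TP=12, FN=2+2+1+0=5 → 12/17 = 0.7059
  joy: TP=5, FN=1+1+0+1=3 → 5/8 = 0.6250
Macro-recall = mean = (0.6923 + 0.6250 + 0.5263 + 0.7059 + 0.6250) / 5 = 0.635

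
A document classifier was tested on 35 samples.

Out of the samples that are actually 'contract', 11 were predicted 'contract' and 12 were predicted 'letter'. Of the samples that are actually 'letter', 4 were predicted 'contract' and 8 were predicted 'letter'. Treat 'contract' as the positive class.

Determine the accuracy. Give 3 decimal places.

0.543

Accuracy = (TP+TN)/N = (11+8)/35 = 0.543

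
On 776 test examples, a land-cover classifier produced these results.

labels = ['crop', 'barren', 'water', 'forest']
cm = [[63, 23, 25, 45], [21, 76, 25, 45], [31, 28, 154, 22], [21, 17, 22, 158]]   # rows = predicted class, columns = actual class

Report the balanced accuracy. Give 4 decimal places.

Balanced accuracy = mean of per-class recall.
  crop: recall = 63/136 = 0.46324
  barren: recall = 76/144 = 0.52778
  water: recall = 154/226 = 0.68142
  forest: recall = 158/270 = 0.58519
Mean = (0.46324 + 0.52778 + 0.68142 + 0.58519) / 4 = 0.5644

0.5644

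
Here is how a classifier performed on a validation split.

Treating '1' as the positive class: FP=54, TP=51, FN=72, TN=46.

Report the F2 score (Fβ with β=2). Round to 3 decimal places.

Fβ = (1+β²)·TP / ((1+β²)·TP + β²·FN + FP), with β²=4
= 5·51 / (5·51 + 4·72 + 54) = 0.427

0.427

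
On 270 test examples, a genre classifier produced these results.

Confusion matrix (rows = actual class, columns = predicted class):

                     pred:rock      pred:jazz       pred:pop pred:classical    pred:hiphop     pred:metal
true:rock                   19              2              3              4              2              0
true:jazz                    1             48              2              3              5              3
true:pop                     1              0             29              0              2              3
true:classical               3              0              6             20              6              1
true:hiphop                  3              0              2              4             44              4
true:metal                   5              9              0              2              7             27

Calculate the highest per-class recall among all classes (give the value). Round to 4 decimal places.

0.8286

Per-class recall (TP/(TP+FN)):
  rock: TP=19, FN=2+3+4+2+0=11 → 19/30 = 0.63333
  jazz: TP=48, FN=1+2+3+5+3=14 → 48/62 = 0.77419
  pop: TP=29, FN=1+0+0+2+3=6 → 29/35 = 0.82857
  classical: TP=20, FN=3+0+6+6+1=16 → 20/36 = 0.55556
  hiphop: TP=44, FN=3+0+2+4+4=13 → 44/57 = 0.77193
  metal: TP=27, FN=5+9+0+2+7=23 → 27/50 = 0.54000
Highest is class 'pop' with recall = 0.8286.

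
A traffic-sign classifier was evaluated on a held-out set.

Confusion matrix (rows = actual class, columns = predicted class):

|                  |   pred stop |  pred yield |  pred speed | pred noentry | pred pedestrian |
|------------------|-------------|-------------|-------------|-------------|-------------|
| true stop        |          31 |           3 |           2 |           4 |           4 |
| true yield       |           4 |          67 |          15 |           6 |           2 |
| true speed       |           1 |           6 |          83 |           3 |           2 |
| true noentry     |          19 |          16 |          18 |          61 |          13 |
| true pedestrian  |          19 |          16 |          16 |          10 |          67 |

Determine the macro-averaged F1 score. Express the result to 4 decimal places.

0.6225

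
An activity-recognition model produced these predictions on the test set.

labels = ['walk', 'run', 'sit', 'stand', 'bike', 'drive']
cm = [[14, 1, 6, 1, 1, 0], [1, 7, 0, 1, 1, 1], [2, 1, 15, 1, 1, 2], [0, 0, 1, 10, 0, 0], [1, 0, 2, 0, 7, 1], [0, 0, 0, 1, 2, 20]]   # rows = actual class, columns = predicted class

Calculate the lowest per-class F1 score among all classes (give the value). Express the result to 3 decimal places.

0.609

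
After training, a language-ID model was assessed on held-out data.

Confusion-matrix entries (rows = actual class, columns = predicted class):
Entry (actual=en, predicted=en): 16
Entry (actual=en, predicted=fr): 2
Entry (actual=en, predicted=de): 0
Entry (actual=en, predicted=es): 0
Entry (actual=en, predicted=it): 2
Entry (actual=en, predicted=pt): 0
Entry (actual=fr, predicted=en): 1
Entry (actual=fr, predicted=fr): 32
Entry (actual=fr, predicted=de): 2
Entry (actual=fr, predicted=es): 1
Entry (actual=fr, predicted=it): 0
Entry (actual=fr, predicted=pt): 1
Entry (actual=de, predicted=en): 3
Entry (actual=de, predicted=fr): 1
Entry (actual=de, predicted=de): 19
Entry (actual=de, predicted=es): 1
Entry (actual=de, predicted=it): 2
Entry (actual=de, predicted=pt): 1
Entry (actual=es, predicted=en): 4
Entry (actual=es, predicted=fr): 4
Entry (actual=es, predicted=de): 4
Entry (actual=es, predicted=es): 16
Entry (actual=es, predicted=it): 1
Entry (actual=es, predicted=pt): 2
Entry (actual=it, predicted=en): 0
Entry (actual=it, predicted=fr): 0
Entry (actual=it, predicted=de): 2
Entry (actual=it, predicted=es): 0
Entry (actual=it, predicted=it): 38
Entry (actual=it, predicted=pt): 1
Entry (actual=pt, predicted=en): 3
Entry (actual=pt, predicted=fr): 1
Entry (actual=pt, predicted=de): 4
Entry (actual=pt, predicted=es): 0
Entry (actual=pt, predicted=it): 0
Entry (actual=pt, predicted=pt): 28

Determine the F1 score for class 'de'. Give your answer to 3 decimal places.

0.655

Take TP from the diagonal, FP from the rest of the 'de' prediction marginal, FN from the rest of the 'de' actual marginal.
F1 score = 2·TP/(2·TP+FP+FN).
de: TP=19, FP=0+2+4+2+4=12, FN=3+1+1+2+1=8 → 38/58 = 0.6552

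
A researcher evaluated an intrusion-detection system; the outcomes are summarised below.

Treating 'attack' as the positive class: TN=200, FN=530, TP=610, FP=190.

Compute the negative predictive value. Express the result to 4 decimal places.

NPV = TN/(TN+FN) = 200/(200+530) = 0.2740

0.2740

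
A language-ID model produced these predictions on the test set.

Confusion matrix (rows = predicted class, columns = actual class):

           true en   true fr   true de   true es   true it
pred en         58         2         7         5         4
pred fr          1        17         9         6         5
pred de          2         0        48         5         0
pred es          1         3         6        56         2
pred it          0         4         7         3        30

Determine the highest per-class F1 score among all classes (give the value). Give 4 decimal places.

0.8406

Per-class F1 score (2·TP/(2·TP+FP+FN)):
  en: TP=58, FP=2+7+5+4=18, FN=1+2+1+0=4 → 116/138 = 0.84058
  fr: TP=17, FP=1+9+6+5=21, FN=2+0+3+4=9 → 34/64 = 0.53125
  de: TP=48, FP=2+0+5+0=7, FN=7+9+6+7=29 → 96/132 = 0.72727
  es: TP=56, FP=1+3+6+2=12, FN=5+6+5+3=19 → 112/143 = 0.78322
  it: TP=30, FP=0+4+7+3=14, FN=4+5+0+2=11 → 60/85 = 0.70588
Highest is class 'en' with F1 score = 0.8406.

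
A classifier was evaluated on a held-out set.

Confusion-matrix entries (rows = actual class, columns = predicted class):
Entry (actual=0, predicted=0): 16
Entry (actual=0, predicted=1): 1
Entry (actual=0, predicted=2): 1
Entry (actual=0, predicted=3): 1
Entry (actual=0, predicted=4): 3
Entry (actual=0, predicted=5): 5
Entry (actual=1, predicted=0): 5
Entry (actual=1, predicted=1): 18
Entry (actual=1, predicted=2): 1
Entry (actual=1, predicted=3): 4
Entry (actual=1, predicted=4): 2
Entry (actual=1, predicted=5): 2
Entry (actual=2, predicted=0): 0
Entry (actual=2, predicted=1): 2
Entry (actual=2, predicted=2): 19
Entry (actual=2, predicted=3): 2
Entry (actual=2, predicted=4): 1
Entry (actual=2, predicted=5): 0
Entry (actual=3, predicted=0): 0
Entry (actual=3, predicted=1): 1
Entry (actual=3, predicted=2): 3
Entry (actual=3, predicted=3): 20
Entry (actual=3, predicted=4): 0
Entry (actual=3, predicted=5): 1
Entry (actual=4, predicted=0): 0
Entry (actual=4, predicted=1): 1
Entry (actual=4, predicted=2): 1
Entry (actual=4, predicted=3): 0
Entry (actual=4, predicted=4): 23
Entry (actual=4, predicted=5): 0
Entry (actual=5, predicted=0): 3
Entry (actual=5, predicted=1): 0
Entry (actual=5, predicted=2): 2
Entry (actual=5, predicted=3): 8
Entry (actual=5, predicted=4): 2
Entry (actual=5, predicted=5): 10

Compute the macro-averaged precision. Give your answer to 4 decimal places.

Per-class precision (TP/(TP+FP)):
  0: TP=16, FP=5+0+0+0+3=8 → 16/24 = 0.66667
  1: TP=18, FP=1+2+1+1+0=5 → 18/23 = 0.78261
  2: TP=19, FP=1+1+3+1+2=8 → 19/27 = 0.70370
  3: TP=20, FP=1+4+2+0+8=15 → 20/35 = 0.57143
  4: TP=23, FP=3+2+1+0+2=8 → 23/31 = 0.74194
  5: TP=10, FP=5+2+0+1+0=8 → 10/18 = 0.55556
Macro-precision = mean = (0.66667 + 0.78261 + 0.70370 + 0.57143 + 0.74194 + 0.55556) / 6 = 0.6703

0.6703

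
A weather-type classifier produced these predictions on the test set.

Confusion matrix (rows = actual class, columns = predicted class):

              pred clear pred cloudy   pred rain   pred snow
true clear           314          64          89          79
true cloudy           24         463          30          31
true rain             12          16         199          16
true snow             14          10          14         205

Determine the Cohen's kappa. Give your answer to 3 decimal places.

0.656

Observed agreement pₒ = trace/N = 1181/1580 = 0.7475
Expected agreement pₑ = Σ (rowᵢ·colᵢ)/N² = (546·364 + 548·553 + 243·332 + 243·331)/1580² = 0.2655
κ = (pₒ − pₑ)/(1 − pₑ) = (0.7475 − 0.2655)/(1 − 0.2655) = 0.656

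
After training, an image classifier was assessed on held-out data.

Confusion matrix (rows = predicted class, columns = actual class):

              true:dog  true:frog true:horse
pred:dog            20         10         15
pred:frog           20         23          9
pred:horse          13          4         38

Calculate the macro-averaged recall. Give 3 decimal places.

0.537

Per-class recall (TP/(TP+FN)):
  dog: TP=20, FN=20+13=33 → 20/53 = 0.3774
  frog: TP=23, FN=10+4=14 → 23/37 = 0.6216
  horse: TP=38, FN=15+9=24 → 38/62 = 0.6129
Macro-recall = mean = (0.3774 + 0.6216 + 0.6129) / 3 = 0.537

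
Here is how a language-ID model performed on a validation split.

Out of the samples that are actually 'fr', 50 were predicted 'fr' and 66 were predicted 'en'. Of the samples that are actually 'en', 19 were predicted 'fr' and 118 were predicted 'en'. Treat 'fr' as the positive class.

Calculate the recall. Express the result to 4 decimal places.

Recall = TP/(TP+FN) = 50/(50+66) = 50/116 = 0.4310

0.4310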